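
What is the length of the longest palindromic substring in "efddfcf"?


Input: "efddfcf"
Checking substrings for palindromes:
  [1:5] "fddf" (len 4) => palindrome
  [4:7] "fcf" (len 3) => palindrome
  [2:4] "dd" (len 2) => palindrome
Longest palindromic substring: "fddf" with length 4

4


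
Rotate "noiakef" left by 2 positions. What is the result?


Input: "noiakef", rotate left by 2
First 2 characters: "no"
Remaining characters: "iakef"
Concatenate remaining + first: "iakef" + "no" = "iakefno"

iakefno


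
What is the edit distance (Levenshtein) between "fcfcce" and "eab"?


Computing edit distance: "fcfcce" -> "eab"
DP table:
           e    a    b
      0    1    2    3
  f   1    1    2    3
  c   2    2    2    3
  f   3    3    3    3
  c   4    4    4    4
  c   5    5    5    5
  e   6    5    6    6
Edit distance = dp[6][3] = 6

6


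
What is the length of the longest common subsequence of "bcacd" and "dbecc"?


LCS of "bcacd" and "dbecc"
DP table:
           d    b    e    c    c
      0    0    0    0    0    0
  b   0    0    1    1    1    1
  c   0    0    1    1    2    2
  a   0    0    1    1    2    2
  c   0    0    1    1    2    3
  d   0    1    1    1    2    3
LCS length = dp[5][5] = 3

3


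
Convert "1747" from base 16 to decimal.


Input: "1747" in base 16
Positional expansion:
  Digit '1' (value 1) x 16^3 = 4096
  Digit '7' (value 7) x 16^2 = 1792
  Digit '4' (value 4) x 16^1 = 64
  Digit '7' (value 7) x 16^0 = 7
Sum = 5959

5959


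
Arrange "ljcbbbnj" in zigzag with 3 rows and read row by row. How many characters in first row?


Zigzag "ljcbbbnj" into 3 rows:
Placing characters:
  'l' => row 0
  'j' => row 1
  'c' => row 2
  'b' => row 1
  'b' => row 0
  'b' => row 1
  'n' => row 2
  'j' => row 1
Rows:
  Row 0: "lb"
  Row 1: "jbbj"
  Row 2: "cn"
First row length: 2

2


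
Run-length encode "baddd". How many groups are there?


Input: baddd
Scanning for consecutive runs:
  Group 1: 'b' x 1 (positions 0-0)
  Group 2: 'a' x 1 (positions 1-1)
  Group 3: 'd' x 3 (positions 2-4)
Total groups: 3

3


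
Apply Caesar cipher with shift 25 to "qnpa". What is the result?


Caesar cipher: shift "qnpa" by 25
  'q' (pos 16) + 25 = pos 15 = 'p'
  'n' (pos 13) + 25 = pos 12 = 'm'
  'p' (pos 15) + 25 = pos 14 = 'o'
  'a' (pos 0) + 25 = pos 25 = 'z'
Result: pmoz

pmoz


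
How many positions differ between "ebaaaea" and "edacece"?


Comparing "ebaaaea" and "edacece" position by position:
  Position 0: 'e' vs 'e' => same
  Position 1: 'b' vs 'd' => DIFFER
  Position 2: 'a' vs 'a' => same
  Position 3: 'a' vs 'c' => DIFFER
  Position 4: 'a' vs 'e' => DIFFER
  Position 5: 'e' vs 'c' => DIFFER
  Position 6: 'a' vs 'e' => DIFFER
Positions that differ: 5

5


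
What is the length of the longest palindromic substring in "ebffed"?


Input: "ebffed"
Checking substrings for palindromes:
  [2:4] "ff" (len 2) => palindrome
Longest palindromic substring: "ff" with length 2

2


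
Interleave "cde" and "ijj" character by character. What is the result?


Interleaving "cde" and "ijj":
  Position 0: 'c' from first, 'i' from second => "ci"
  Position 1: 'd' from first, 'j' from second => "dj"
  Position 2: 'e' from first, 'j' from second => "ej"
Result: cidjej

cidjej


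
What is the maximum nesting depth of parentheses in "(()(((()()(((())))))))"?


Input: "(()(((()()(((())))))))"
Tracking depth:
  Position 0 '(': depth becomes 1
  Position 1 '(': depth becomes 2
  Position 2 ')': depth becomes 1
  Position 3 '(': depth becomes 2
  Position 4 '(': depth becomes 3
  Position 5 '(': depth becomes 4
  Position 6 '(': depth becomes 5
  Position 7 ')': depth becomes 4
  Position 8 '(': depth becomes 5
  Position 9 ')': depth becomes 4
  Position 10 '(': depth becomes 5
  Position 11 '(': depth becomes 6
  Position 12 '(': depth becomes 7
  Position 13 '(': depth becomes 8
  Position 14 ')': depth becomes 7
  Position 15 ')': depth becomes 6
  Position 16 ')': depth becomes 5
  Position 17 ')': depth becomes 4
  Position 18 ')': depth becomes 3
  Position 19 ')': depth becomes 2
  Position 20 ')': depth becomes 1
  Position 21 ')': depth becomes 0
Maximum depth reached: 8

8


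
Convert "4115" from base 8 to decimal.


Input: "4115" in base 8
Positional expansion:
  Digit '4' (value 4) x 8^3 = 2048
  Digit '1' (value 1) x 8^2 = 64
  Digit '1' (value 1) x 8^1 = 8
  Digit '5' (value 5) x 8^0 = 5
Sum = 2125

2125


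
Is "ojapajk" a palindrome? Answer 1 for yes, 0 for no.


Input: ojapajk
Reversed: kjapajo
  Compare pos 0 ('o') with pos 6 ('k'): MISMATCH
  Compare pos 1 ('j') with pos 5 ('j'): match
  Compare pos 2 ('a') with pos 4 ('a'): match
Result: not a palindrome

0


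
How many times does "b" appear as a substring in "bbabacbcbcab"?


Searching for "b" in "bbabacbcbcab"
Scanning each position:
  Position 0: "b" => MATCH
  Position 1: "b" => MATCH
  Position 2: "a" => no
  Position 3: "b" => MATCH
  Position 4: "a" => no
  Position 5: "c" => no
  Position 6: "b" => MATCH
  Position 7: "c" => no
  Position 8: "b" => MATCH
  Position 9: "c" => no
  Position 10: "a" => no
  Position 11: "b" => MATCH
Total occurrences: 6

6


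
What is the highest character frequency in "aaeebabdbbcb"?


Input: aaeebabdbbcb
Character counts:
  'a': 3
  'b': 5
  'c': 1
  'd': 1
  'e': 2
Maximum frequency: 5

5


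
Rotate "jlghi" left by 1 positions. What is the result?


Input: "jlghi", rotate left by 1
First 1 characters: "j"
Remaining characters: "lghi"
Concatenate remaining + first: "lghi" + "j" = "lghij"

lghij


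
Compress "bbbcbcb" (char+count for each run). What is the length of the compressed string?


Input: bbbcbcb
Runs:
  'b' x 3 => "b3"
  'c' x 1 => "c1"
  'b' x 1 => "b1"
  'c' x 1 => "c1"
  'b' x 1 => "b1"
Compressed: "b3c1b1c1b1"
Compressed length: 10

10


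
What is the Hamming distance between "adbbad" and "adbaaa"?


Comparing "adbbad" and "adbaaa" position by position:
  Position 0: 'a' vs 'a' => same
  Position 1: 'd' vs 'd' => same
  Position 2: 'b' vs 'b' => same
  Position 3: 'b' vs 'a' => differ
  Position 4: 'a' vs 'a' => same
  Position 5: 'd' vs 'a' => differ
Total differences (Hamming distance): 2

2


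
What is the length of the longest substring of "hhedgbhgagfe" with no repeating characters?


Input: "hhedgbhgagfe"
Sliding window (track last position of each char):
  Position 0 ('h'): window [0,0] length 1 -- new best
  Position 1 ('h'): repeat (last at 0), move window start to 1
  Position 1 ('h'): window [1,1] length 1
  Position 2 ('e'): window [1,2] length 2 -- new best
  Position 3 ('d'): window [1,3] length 3 -- new best
  Position 4 ('g'): window [1,4] length 4 -- new best
  Position 5 ('b'): window [1,5] length 5 -- new best
  Position 6 ('h'): repeat (last at 1), move window start to 2
  Position 6 ('h'): window [2,6] length 5
  Position 7 ('g'): repeat (last at 4), move window start to 5
  Position 7 ('g'): window [5,7] length 3
  Position 8 ('a'): window [5,8] length 4
  Position 9 ('g'): repeat (last at 7), move window start to 8
  Position 9 ('g'): window [8,9] length 2
  Position 10 ('f'): window [8,10] length 3
  Position 11 ('e'): window [8,11] length 4
Longest substring with no repeats: "hedgb" with length 5

5


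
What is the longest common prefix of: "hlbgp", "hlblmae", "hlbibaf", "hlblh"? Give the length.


Words: hlbgp, hlblmae, hlbibaf, hlblh
  Position 0: all 'h' => match
  Position 1: all 'l' => match
  Position 2: all 'b' => match
  Position 3: ('g', 'l', 'i', 'l') => mismatch, stop
LCP = "hlb" (length 3)

3


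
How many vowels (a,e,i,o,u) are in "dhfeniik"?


Input: dhfeniik
Checking each character:
  'd' at position 0: consonant
  'h' at position 1: consonant
  'f' at position 2: consonant
  'e' at position 3: vowel (running total: 1)
  'n' at position 4: consonant
  'i' at position 5: vowel (running total: 2)
  'i' at position 6: vowel (running total: 3)
  'k' at position 7: consonant
Total vowels: 3

3


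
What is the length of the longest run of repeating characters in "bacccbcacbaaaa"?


Input: "bacccbcacbaaaa"
Scanning for longest run:
  Position 1 ('a'): new char, reset run to 1
  Position 2 ('c'): new char, reset run to 1
  Position 3 ('c'): continues run of 'c', length=2
  Position 4 ('c'): continues run of 'c', length=3
  Position 5 ('b'): new char, reset run to 1
  Position 6 ('c'): new char, reset run to 1
  Position 7 ('a'): new char, reset run to 1
  Position 8 ('c'): new char, reset run to 1
  Position 9 ('b'): new char, reset run to 1
  Position 10 ('a'): new char, reset run to 1
  Position 11 ('a'): continues run of 'a', length=2
  Position 12 ('a'): continues run of 'a', length=3
  Position 13 ('a'): continues run of 'a', length=4
Longest run: 'a' with length 4

4


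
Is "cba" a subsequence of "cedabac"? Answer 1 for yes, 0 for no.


Check if "cba" is a subsequence of "cedabac"
Greedy scan:
  Position 0 ('c'): matches sub[0] = 'c'
  Position 1 ('e'): no match needed
  Position 2 ('d'): no match needed
  Position 3 ('a'): no match needed
  Position 4 ('b'): matches sub[1] = 'b'
  Position 5 ('a'): matches sub[2] = 'a'
  Position 6 ('c'): no match needed
All 3 characters matched => is a subsequence

1


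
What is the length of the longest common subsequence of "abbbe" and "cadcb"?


LCS of "abbbe" and "cadcb"
DP table:
           c    a    d    c    b
      0    0    0    0    0    0
  a   0    0    1    1    1    1
  b   0    0    1    1    1    2
  b   0    0    1    1    1    2
  b   0    0    1    1    1    2
  e   0    0    1    1    1    2
LCS length = dp[5][5] = 2

2


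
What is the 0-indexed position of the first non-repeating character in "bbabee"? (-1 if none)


Input: bbabee
Character frequencies:
  'a': 1
  'b': 3
  'e': 2
Scanning left to right for freq == 1:
  Position 0 ('b'): freq=3, skip
  Position 1 ('b'): freq=3, skip
  Position 2 ('a'): unique! => answer = 2

2


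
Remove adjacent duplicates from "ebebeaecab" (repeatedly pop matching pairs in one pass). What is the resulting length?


Input: ebebeaecab
Stack-based adjacent duplicate removal:
  Read 'e': push. Stack: e
  Read 'b': push. Stack: eb
  Read 'e': push. Stack: ebe
  Read 'b': push. Stack: ebeb
  Read 'e': push. Stack: ebebe
  Read 'a': push. Stack: ebebea
  Read 'e': push. Stack: ebebeae
  Read 'c': push. Stack: ebebeaec
  Read 'a': push. Stack: ebebeaeca
  Read 'b': push. Stack: ebebeaecab
Final stack: "ebebeaecab" (length 10)

10


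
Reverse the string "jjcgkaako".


Input: jjcgkaako
Reading characters right to left:
  Position 8: 'o'
  Position 7: 'k'
  Position 6: 'a'
  Position 5: 'a'
  Position 4: 'k'
  Position 3: 'g'
  Position 2: 'c'
  Position 1: 'j'
  Position 0: 'j'
Reversed: okaakgcjj

okaakgcjj


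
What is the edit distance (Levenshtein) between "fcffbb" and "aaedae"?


Computing edit distance: "fcffbb" -> "aaedae"
DP table:
           a    a    e    d    a    e
      0    1    2    3    4    5    6
  f   1    1    2    3    4    5    6
  c   2    2    2    3    4    5    6
  f   3    3    3    3    4    5    6
  f   4    4    4    4    4    5    6
  b   5    5    5    5    5    5    6
  b   6    6    6    6    6    6    6
Edit distance = dp[6][6] = 6

6


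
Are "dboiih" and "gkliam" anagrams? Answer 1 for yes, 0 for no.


Strings: "dboiih", "gkliam"
Sorted first:  bdhiio
Sorted second: agiklm
Differ at position 0: 'b' vs 'a' => not anagrams

0


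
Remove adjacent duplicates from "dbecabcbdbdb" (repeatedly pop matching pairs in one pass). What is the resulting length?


Input: dbecabcbdbdb
Stack-based adjacent duplicate removal:
  Read 'd': push. Stack: d
  Read 'b': push. Stack: db
  Read 'e': push. Stack: dbe
  Read 'c': push. Stack: dbec
  Read 'a': push. Stack: dbeca
  Read 'b': push. Stack: dbecab
  Read 'c': push. Stack: dbecabc
  Read 'b': push. Stack: dbecabcb
  Read 'd': push. Stack: dbecabcbd
  Read 'b': push. Stack: dbecabcbdb
  Read 'd': push. Stack: dbecabcbdbd
  Read 'b': push. Stack: dbecabcbdbdb
Final stack: "dbecabcbdbdb" (length 12)

12


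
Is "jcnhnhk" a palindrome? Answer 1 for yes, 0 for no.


Input: jcnhnhk
Reversed: khnhncj
  Compare pos 0 ('j') with pos 6 ('k'): MISMATCH
  Compare pos 1 ('c') with pos 5 ('h'): MISMATCH
  Compare pos 2 ('n') with pos 4 ('n'): match
Result: not a palindrome

0


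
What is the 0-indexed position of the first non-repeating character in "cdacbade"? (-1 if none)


Input: cdacbade
Character frequencies:
  'a': 2
  'b': 1
  'c': 2
  'd': 2
  'e': 1
Scanning left to right for freq == 1:
  Position 0 ('c'): freq=2, skip
  Position 1 ('d'): freq=2, skip
  Position 2 ('a'): freq=2, skip
  Position 3 ('c'): freq=2, skip
  Position 4 ('b'): unique! => answer = 4

4


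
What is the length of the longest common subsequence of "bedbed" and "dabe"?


LCS of "bedbed" and "dabe"
DP table:
           d    a    b    e
      0    0    0    0    0
  b   0    0    0    1    1
  e   0    0    0    1    2
  d   0    1    1    1    2
  b   0    1    1    2    2
  e   0    1    1    2    3
  d   0    1    1    2    3
LCS length = dp[6][4] = 3

3


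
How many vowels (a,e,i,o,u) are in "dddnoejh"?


Input: dddnoejh
Checking each character:
  'd' at position 0: consonant
  'd' at position 1: consonant
  'd' at position 2: consonant
  'n' at position 3: consonant
  'o' at position 4: vowel (running total: 1)
  'e' at position 5: vowel (running total: 2)
  'j' at position 6: consonant
  'h' at position 7: consonant
Total vowels: 2

2


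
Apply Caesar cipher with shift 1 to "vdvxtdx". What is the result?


Caesar cipher: shift "vdvxtdx" by 1
  'v' (pos 21) + 1 = pos 22 = 'w'
  'd' (pos 3) + 1 = pos 4 = 'e'
  'v' (pos 21) + 1 = pos 22 = 'w'
  'x' (pos 23) + 1 = pos 24 = 'y'
  't' (pos 19) + 1 = pos 20 = 'u'
  'd' (pos 3) + 1 = pos 4 = 'e'
  'x' (pos 23) + 1 = pos 24 = 'y'
Result: wewyuey

wewyuey


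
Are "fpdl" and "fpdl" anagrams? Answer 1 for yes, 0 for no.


Strings: "fpdl", "fpdl"
Sorted first:  dflp
Sorted second: dflp
Sorted forms match => anagrams

1


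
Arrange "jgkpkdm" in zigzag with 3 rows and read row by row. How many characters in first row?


Zigzag "jgkpkdm" into 3 rows:
Placing characters:
  'j' => row 0
  'g' => row 1
  'k' => row 2
  'p' => row 1
  'k' => row 0
  'd' => row 1
  'm' => row 2
Rows:
  Row 0: "jk"
  Row 1: "gpd"
  Row 2: "km"
First row length: 2

2


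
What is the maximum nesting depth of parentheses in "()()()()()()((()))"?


Input: "()()()()()()((()))"
Tracking depth:
  Position 0 '(': depth becomes 1
  Position 1 ')': depth becomes 0
  Position 2 '(': depth becomes 1
  Position 3 ')': depth becomes 0
  Position 4 '(': depth becomes 1
  Position 5 ')': depth becomes 0
  Position 6 '(': depth becomes 1
  Position 7 ')': depth becomes 0
  Position 8 '(': depth becomes 1
  Position 9 ')': depth becomes 0
  Position 10 '(': depth becomes 1
  Position 11 ')': depth becomes 0
  Position 12 '(': depth becomes 1
  Position 13 '(': depth becomes 2
  Position 14 '(': depth becomes 3
  Position 15 ')': depth becomes 2
  Position 16 ')': depth becomes 1
  Position 17 ')': depth becomes 0
Maximum depth reached: 3

3


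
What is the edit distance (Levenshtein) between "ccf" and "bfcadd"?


Computing edit distance: "ccf" -> "bfcadd"
DP table:
           b    f    c    a    d    d
      0    1    2    3    4    5    6
  c   1    1    2    2    3    4    5
  c   2    2    2    2    3    4    5
  f   3    3    2    3    3    4    5
Edit distance = dp[3][6] = 5

5


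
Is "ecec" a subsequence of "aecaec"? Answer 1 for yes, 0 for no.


Check if "ecec" is a subsequence of "aecaec"
Greedy scan:
  Position 0 ('a'): no match needed
  Position 1 ('e'): matches sub[0] = 'e'
  Position 2 ('c'): matches sub[1] = 'c'
  Position 3 ('a'): no match needed
  Position 4 ('e'): matches sub[2] = 'e'
  Position 5 ('c'): matches sub[3] = 'c'
All 4 characters matched => is a subsequence

1


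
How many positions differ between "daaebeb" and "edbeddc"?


Comparing "daaebeb" and "edbeddc" position by position:
  Position 0: 'd' vs 'e' => DIFFER
  Position 1: 'a' vs 'd' => DIFFER
  Position 2: 'a' vs 'b' => DIFFER
  Position 3: 'e' vs 'e' => same
  Position 4: 'b' vs 'd' => DIFFER
  Position 5: 'e' vs 'd' => DIFFER
  Position 6: 'b' vs 'c' => DIFFER
Positions that differ: 6

6


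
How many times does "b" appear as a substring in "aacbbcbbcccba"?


Searching for "b" in "aacbbcbbcccba"
Scanning each position:
  Position 0: "a" => no
  Position 1: "a" => no
  Position 2: "c" => no
  Position 3: "b" => MATCH
  Position 4: "b" => MATCH
  Position 5: "c" => no
  Position 6: "b" => MATCH
  Position 7: "b" => MATCH
  Position 8: "c" => no
  Position 9: "c" => no
  Position 10: "c" => no
  Position 11: "b" => MATCH
  Position 12: "a" => no
Total occurrences: 5

5


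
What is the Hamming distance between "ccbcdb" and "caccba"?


Comparing "ccbcdb" and "caccba" position by position:
  Position 0: 'c' vs 'c' => same
  Position 1: 'c' vs 'a' => differ
  Position 2: 'b' vs 'c' => differ
  Position 3: 'c' vs 'c' => same
  Position 4: 'd' vs 'b' => differ
  Position 5: 'b' vs 'a' => differ
Total differences (Hamming distance): 4

4


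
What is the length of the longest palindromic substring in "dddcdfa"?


Input: "dddcdfa"
Checking substrings for palindromes:
  [0:3] "ddd" (len 3) => palindrome
  [2:5] "dcd" (len 3) => palindrome
  [0:2] "dd" (len 2) => palindrome
  [1:3] "dd" (len 2) => palindrome
Longest palindromic substring: "ddd" with length 3

3


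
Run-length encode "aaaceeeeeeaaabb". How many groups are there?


Input: aaaceeeeeeaaabb
Scanning for consecutive runs:
  Group 1: 'a' x 3 (positions 0-2)
  Group 2: 'c' x 1 (positions 3-3)
  Group 3: 'e' x 6 (positions 4-9)
  Group 4: 'a' x 3 (positions 10-12)
  Group 5: 'b' x 2 (positions 13-14)
Total groups: 5

5


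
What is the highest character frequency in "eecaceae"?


Input: eecaceae
Character counts:
  'a': 2
  'c': 2
  'e': 4
Maximum frequency: 4

4


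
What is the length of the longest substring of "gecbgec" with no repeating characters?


Input: "gecbgec"
Sliding window (track last position of each char):
  Position 0 ('g'): window [0,0] length 1 -- new best
  Position 1 ('e'): window [0,1] length 2 -- new best
  Position 2 ('c'): window [0,2] length 3 -- new best
  Position 3 ('b'): window [0,3] length 4 -- new best
  Position 4 ('g'): repeat (last at 0), move window start to 1
  Position 4 ('g'): window [1,4] length 4
  Position 5 ('e'): repeat (last at 1), move window start to 2
  Position 5 ('e'): window [2,5] length 4
  Position 6 ('c'): repeat (last at 2), move window start to 3
  Position 6 ('c'): window [3,6] length 4
Longest substring with no repeats: "gecb" with length 4

4


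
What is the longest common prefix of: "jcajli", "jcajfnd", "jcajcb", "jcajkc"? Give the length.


Words: jcajli, jcajfnd, jcajcb, jcajkc
  Position 0: all 'j' => match
  Position 1: all 'c' => match
  Position 2: all 'a' => match
  Position 3: all 'j' => match
  Position 4: ('l', 'f', 'c', 'k') => mismatch, stop
LCP = "jcaj" (length 4)

4


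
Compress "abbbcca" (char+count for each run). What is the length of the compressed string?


Input: abbbcca
Runs:
  'a' x 1 => "a1"
  'b' x 3 => "b3"
  'c' x 2 => "c2"
  'a' x 1 => "a1"
Compressed: "a1b3c2a1"
Compressed length: 8

8


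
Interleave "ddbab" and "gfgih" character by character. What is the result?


Interleaving "ddbab" and "gfgih":
  Position 0: 'd' from first, 'g' from second => "dg"
  Position 1: 'd' from first, 'f' from second => "df"
  Position 2: 'b' from first, 'g' from second => "bg"
  Position 3: 'a' from first, 'i' from second => "ai"
  Position 4: 'b' from first, 'h' from second => "bh"
Result: dgdfbgaibh

dgdfbgaibh


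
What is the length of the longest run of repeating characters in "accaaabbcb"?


Input: "accaaabbcb"
Scanning for longest run:
  Position 1 ('c'): new char, reset run to 1
  Position 2 ('c'): continues run of 'c', length=2
  Position 3 ('a'): new char, reset run to 1
  Position 4 ('a'): continues run of 'a', length=2
  Position 5 ('a'): continues run of 'a', length=3
  Position 6 ('b'): new char, reset run to 1
  Position 7 ('b'): continues run of 'b', length=2
  Position 8 ('c'): new char, reset run to 1
  Position 9 ('b'): new char, reset run to 1
Longest run: 'a' with length 3

3


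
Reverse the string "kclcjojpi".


Input: kclcjojpi
Reading characters right to left:
  Position 8: 'i'
  Position 7: 'p'
  Position 6: 'j'
  Position 5: 'o'
  Position 4: 'j'
  Position 3: 'c'
  Position 2: 'l'
  Position 1: 'c'
  Position 0: 'k'
Reversed: ipjojclck

ipjojclck


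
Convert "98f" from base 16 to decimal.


Input: "98f" in base 16
Positional expansion:
  Digit '9' (value 9) x 16^2 = 2304
  Digit '8' (value 8) x 16^1 = 128
  Digit 'f' (value 15) x 16^0 = 15
Sum = 2447

2447


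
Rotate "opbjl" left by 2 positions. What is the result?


Input: "opbjl", rotate left by 2
First 2 characters: "op"
Remaining characters: "bjl"
Concatenate remaining + first: "bjl" + "op" = "bjlop"

bjlop


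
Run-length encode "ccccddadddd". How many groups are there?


Input: ccccddadddd
Scanning for consecutive runs:
  Group 1: 'c' x 4 (positions 0-3)
  Group 2: 'd' x 2 (positions 4-5)
  Group 3: 'a' x 1 (positions 6-6)
  Group 4: 'd' x 4 (positions 7-10)
Total groups: 4

4


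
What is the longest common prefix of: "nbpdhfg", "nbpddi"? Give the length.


Words: nbpdhfg, nbpddi
  Position 0: all 'n' => match
  Position 1: all 'b' => match
  Position 2: all 'p' => match
  Position 3: all 'd' => match
  Position 4: ('h', 'd') => mismatch, stop
LCP = "nbpd" (length 4)

4


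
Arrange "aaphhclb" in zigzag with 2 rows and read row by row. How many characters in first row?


Zigzag "aaphhclb" into 2 rows:
Placing characters:
  'a' => row 0
  'a' => row 1
  'p' => row 0
  'h' => row 1
  'h' => row 0
  'c' => row 1
  'l' => row 0
  'b' => row 1
Rows:
  Row 0: "aphl"
  Row 1: "ahcb"
First row length: 4

4


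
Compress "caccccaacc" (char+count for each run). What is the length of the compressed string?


Input: caccccaacc
Runs:
  'c' x 1 => "c1"
  'a' x 1 => "a1"
  'c' x 4 => "c4"
  'a' x 2 => "a2"
  'c' x 2 => "c2"
Compressed: "c1a1c4a2c2"
Compressed length: 10

10


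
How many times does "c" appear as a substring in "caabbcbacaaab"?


Searching for "c" in "caabbcbacaaab"
Scanning each position:
  Position 0: "c" => MATCH
  Position 1: "a" => no
  Position 2: "a" => no
  Position 3: "b" => no
  Position 4: "b" => no
  Position 5: "c" => MATCH
  Position 6: "b" => no
  Position 7: "a" => no
  Position 8: "c" => MATCH
  Position 9: "a" => no
  Position 10: "a" => no
  Position 11: "a" => no
  Position 12: "b" => no
Total occurrences: 3

3


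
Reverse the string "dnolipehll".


Input: dnolipehll
Reading characters right to left:
  Position 9: 'l'
  Position 8: 'l'
  Position 7: 'h'
  Position 6: 'e'
  Position 5: 'p'
  Position 4: 'i'
  Position 3: 'l'
  Position 2: 'o'
  Position 1: 'n'
  Position 0: 'd'
Reversed: llhepilond

llhepilond


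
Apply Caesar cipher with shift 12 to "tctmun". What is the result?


Caesar cipher: shift "tctmun" by 12
  't' (pos 19) + 12 = pos 5 = 'f'
  'c' (pos 2) + 12 = pos 14 = 'o'
  't' (pos 19) + 12 = pos 5 = 'f'
  'm' (pos 12) + 12 = pos 24 = 'y'
  'u' (pos 20) + 12 = pos 6 = 'g'
  'n' (pos 13) + 12 = pos 25 = 'z'
Result: fofygz

fofygz


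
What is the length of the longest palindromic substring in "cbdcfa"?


Input: "cbdcfa"
Checking substrings for palindromes:
  No multi-char palindromic substrings found
Longest palindromic substring: "c" with length 1

1


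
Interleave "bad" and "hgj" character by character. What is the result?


Interleaving "bad" and "hgj":
  Position 0: 'b' from first, 'h' from second => "bh"
  Position 1: 'a' from first, 'g' from second => "ag"
  Position 2: 'd' from first, 'j' from second => "dj"
Result: bhagdj

bhagdj


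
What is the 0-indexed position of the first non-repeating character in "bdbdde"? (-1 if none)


Input: bdbdde
Character frequencies:
  'b': 2
  'd': 3
  'e': 1
Scanning left to right for freq == 1:
  Position 0 ('b'): freq=2, skip
  Position 1 ('d'): freq=3, skip
  Position 2 ('b'): freq=2, skip
  Position 3 ('d'): freq=3, skip
  Position 4 ('d'): freq=3, skip
  Position 5 ('e'): unique! => answer = 5

5


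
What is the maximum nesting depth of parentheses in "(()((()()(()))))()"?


Input: "(()((()()(()))))()"
Tracking depth:
  Position 0 '(': depth becomes 1
  Position 1 '(': depth becomes 2
  Position 2 ')': depth becomes 1
  Position 3 '(': depth becomes 2
  Position 4 '(': depth becomes 3
  Position 5 '(': depth becomes 4
  Position 6 ')': depth becomes 3
  Position 7 '(': depth becomes 4
  Position 8 ')': depth becomes 3
  Position 9 '(': depth becomes 4
  Position 10 '(': depth becomes 5
  Position 11 ')': depth becomes 4
  Position 12 ')': depth becomes 3
  Position 13 ')': depth becomes 2
  Position 14 ')': depth becomes 1
  Position 15 ')': depth becomes 0
  Position 16 '(': depth becomes 1
  Position 17 ')': depth becomes 0
Maximum depth reached: 5

5


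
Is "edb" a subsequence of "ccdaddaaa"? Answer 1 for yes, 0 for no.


Check if "edb" is a subsequence of "ccdaddaaa"
Greedy scan:
  Position 0 ('c'): no match needed
  Position 1 ('c'): no match needed
  Position 2 ('d'): no match needed
  Position 3 ('a'): no match needed
  Position 4 ('d'): no match needed
  Position 5 ('d'): no match needed
  Position 6 ('a'): no match needed
  Position 7 ('a'): no match needed
  Position 8 ('a'): no match needed
Only matched 0/3 characters => not a subsequence

0


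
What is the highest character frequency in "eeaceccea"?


Input: eeaceccea
Character counts:
  'a': 2
  'c': 3
  'e': 4
Maximum frequency: 4

4


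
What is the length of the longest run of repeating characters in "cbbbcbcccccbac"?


Input: "cbbbcbcccccbac"
Scanning for longest run:
  Position 1 ('b'): new char, reset run to 1
  Position 2 ('b'): continues run of 'b', length=2
  Position 3 ('b'): continues run of 'b', length=3
  Position 4 ('c'): new char, reset run to 1
  Position 5 ('b'): new char, reset run to 1
  Position 6 ('c'): new char, reset run to 1
  Position 7 ('c'): continues run of 'c', length=2
  Position 8 ('c'): continues run of 'c', length=3
  Position 9 ('c'): continues run of 'c', length=4
  Position 10 ('c'): continues run of 'c', length=5
  Position 11 ('b'): new char, reset run to 1
  Position 12 ('a'): new char, reset run to 1
  Position 13 ('c'): new char, reset run to 1
Longest run: 'c' with length 5

5


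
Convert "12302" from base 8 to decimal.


Input: "12302" in base 8
Positional expansion:
  Digit '1' (value 1) x 8^4 = 4096
  Digit '2' (value 2) x 8^3 = 1024
  Digit '3' (value 3) x 8^2 = 192
  Digit '0' (value 0) x 8^1 = 0
  Digit '2' (value 2) x 8^0 = 2
Sum = 5314

5314


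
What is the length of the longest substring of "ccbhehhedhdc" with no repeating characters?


Input: "ccbhehhedhdc"
Sliding window (track last position of each char):
  Position 0 ('c'): window [0,0] length 1 -- new best
  Position 1 ('c'): repeat (last at 0), move window start to 1
  Position 1 ('c'): window [1,1] length 1
  Position 2 ('b'): window [1,2] length 2 -- new best
  Position 3 ('h'): window [1,3] length 3 -- new best
  Position 4 ('e'): window [1,4] length 4 -- new best
  Position 5 ('h'): repeat (last at 3), move window start to 4
  Position 5 ('h'): window [4,5] length 2
  Position 6 ('h'): repeat (last at 5), move window start to 6
  Position 6 ('h'): window [6,6] length 1
  Position 7 ('e'): window [6,7] length 2
  Position 8 ('d'): window [6,8] length 3
  Position 9 ('h'): repeat (last at 6), move window start to 7
  Position 9 ('h'): window [7,9] length 3
  Position 10 ('d'): repeat (last at 8), move window start to 9
  Position 10 ('d'): window [9,10] length 2
  Position 11 ('c'): window [9,11] length 3
Longest substring with no repeats: "cbhe" with length 4

4


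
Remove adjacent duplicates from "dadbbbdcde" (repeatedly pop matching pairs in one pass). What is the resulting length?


Input: dadbbbdcde
Stack-based adjacent duplicate removal:
  Read 'd': push. Stack: d
  Read 'a': push. Stack: da
  Read 'd': push. Stack: dad
  Read 'b': push. Stack: dadb
  Read 'b': matches stack top 'b' => pop. Stack: dad
  Read 'b': push. Stack: dadb
  Read 'd': push. Stack: dadbd
  Read 'c': push. Stack: dadbdc
  Read 'd': push. Stack: dadbdcd
  Read 'e': push. Stack: dadbdcde
Final stack: "dadbdcde" (length 8)

8


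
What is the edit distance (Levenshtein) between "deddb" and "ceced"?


Computing edit distance: "deddb" -> "ceced"
DP table:
           c    e    c    e    d
      0    1    2    3    4    5
  d   1    1    2    3    4    4
  e   2    2    1    2    3    4
  d   3    3    2    2    3    3
  d   4    4    3    3    3    3
  b   5    5    4    4    4    4
Edit distance = dp[5][5] = 4

4


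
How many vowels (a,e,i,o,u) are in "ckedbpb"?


Input: ckedbpb
Checking each character:
  'c' at position 0: consonant
  'k' at position 1: consonant
  'e' at position 2: vowel (running total: 1)
  'd' at position 3: consonant
  'b' at position 4: consonant
  'p' at position 5: consonant
  'b' at position 6: consonant
Total vowels: 1

1


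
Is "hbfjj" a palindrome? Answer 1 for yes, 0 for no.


Input: hbfjj
Reversed: jjfbh
  Compare pos 0 ('h') with pos 4 ('j'): MISMATCH
  Compare pos 1 ('b') with pos 3 ('j'): MISMATCH
Result: not a palindrome

0


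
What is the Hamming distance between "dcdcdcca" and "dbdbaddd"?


Comparing "dcdcdcca" and "dbdbaddd" position by position:
  Position 0: 'd' vs 'd' => same
  Position 1: 'c' vs 'b' => differ
  Position 2: 'd' vs 'd' => same
  Position 3: 'c' vs 'b' => differ
  Position 4: 'd' vs 'a' => differ
  Position 5: 'c' vs 'd' => differ
  Position 6: 'c' vs 'd' => differ
  Position 7: 'a' vs 'd' => differ
Total differences (Hamming distance): 6

6


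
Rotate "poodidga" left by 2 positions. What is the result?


Input: "poodidga", rotate left by 2
First 2 characters: "po"
Remaining characters: "odidga"
Concatenate remaining + first: "odidga" + "po" = "odidgapo"

odidgapo


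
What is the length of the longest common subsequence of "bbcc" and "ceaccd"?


LCS of "bbcc" and "ceaccd"
DP table:
           c    e    a    c    c    d
      0    0    0    0    0    0    0
  b   0    0    0    0    0    0    0
  b   0    0    0    0    0    0    0
  c   0    1    1    1    1    1    1
  c   0    1    1    1    2    2    2
LCS length = dp[4][6] = 2

2


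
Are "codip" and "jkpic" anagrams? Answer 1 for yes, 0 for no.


Strings: "codip", "jkpic"
Sorted first:  cdiop
Sorted second: cijkp
Differ at position 1: 'd' vs 'i' => not anagrams

0


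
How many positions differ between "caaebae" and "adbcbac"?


Comparing "caaebae" and "adbcbac" position by position:
  Position 0: 'c' vs 'a' => DIFFER
  Position 1: 'a' vs 'd' => DIFFER
  Position 2: 'a' vs 'b' => DIFFER
  Position 3: 'e' vs 'c' => DIFFER
  Position 4: 'b' vs 'b' => same
  Position 5: 'a' vs 'a' => same
  Position 6: 'e' vs 'c' => DIFFER
Positions that differ: 5

5


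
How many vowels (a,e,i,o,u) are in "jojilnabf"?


Input: jojilnabf
Checking each character:
  'j' at position 0: consonant
  'o' at position 1: vowel (running total: 1)
  'j' at position 2: consonant
  'i' at position 3: vowel (running total: 2)
  'l' at position 4: consonant
  'n' at position 5: consonant
  'a' at position 6: vowel (running total: 3)
  'b' at position 7: consonant
  'f' at position 8: consonant
Total vowels: 3

3


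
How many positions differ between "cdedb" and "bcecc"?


Comparing "cdedb" and "bcecc" position by position:
  Position 0: 'c' vs 'b' => DIFFER
  Position 1: 'd' vs 'c' => DIFFER
  Position 2: 'e' vs 'e' => same
  Position 3: 'd' vs 'c' => DIFFER
  Position 4: 'b' vs 'c' => DIFFER
Positions that differ: 4

4


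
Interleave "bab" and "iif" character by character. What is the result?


Interleaving "bab" and "iif":
  Position 0: 'b' from first, 'i' from second => "bi"
  Position 1: 'a' from first, 'i' from second => "ai"
  Position 2: 'b' from first, 'f' from second => "bf"
Result: biaibf

biaibf


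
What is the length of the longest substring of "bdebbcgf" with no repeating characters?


Input: "bdebbcgf"
Sliding window (track last position of each char):
  Position 0 ('b'): window [0,0] length 1 -- new best
  Position 1 ('d'): window [0,1] length 2 -- new best
  Position 2 ('e'): window [0,2] length 3 -- new best
  Position 3 ('b'): repeat (last at 0), move window start to 1
  Position 3 ('b'): window [1,3] length 3
  Position 4 ('b'): repeat (last at 3), move window start to 4
  Position 4 ('b'): window [4,4] length 1
  Position 5 ('c'): window [4,5] length 2
  Position 6 ('g'): window [4,6] length 3
  Position 7 ('f'): window [4,7] length 4 -- new best
Longest substring with no repeats: "bcgf" with length 4

4


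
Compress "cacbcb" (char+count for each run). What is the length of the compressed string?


Input: cacbcb
Runs:
  'c' x 1 => "c1"
  'a' x 1 => "a1"
  'c' x 1 => "c1"
  'b' x 1 => "b1"
  'c' x 1 => "c1"
  'b' x 1 => "b1"
Compressed: "c1a1c1b1c1b1"
Compressed length: 12

12


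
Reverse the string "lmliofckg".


Input: lmliofckg
Reading characters right to left:
  Position 8: 'g'
  Position 7: 'k'
  Position 6: 'c'
  Position 5: 'f'
  Position 4: 'o'
  Position 3: 'i'
  Position 2: 'l'
  Position 1: 'm'
  Position 0: 'l'
Reversed: gkcfoilml

gkcfoilml


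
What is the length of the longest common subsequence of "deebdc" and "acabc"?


LCS of "deebdc" and "acabc"
DP table:
           a    c    a    b    c
      0    0    0    0    0    0
  d   0    0    0    0    0    0
  e   0    0    0    0    0    0
  e   0    0    0    0    0    0
  b   0    0    0    0    1    1
  d   0    0    0    0    1    1
  c   0    0    1    1    1    2
LCS length = dp[6][5] = 2

2


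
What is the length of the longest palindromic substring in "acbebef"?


Input: "acbebef"
Checking substrings for palindromes:
  [2:5] "beb" (len 3) => palindrome
  [3:6] "ebe" (len 3) => palindrome
Longest palindromic substring: "beb" with length 3

3


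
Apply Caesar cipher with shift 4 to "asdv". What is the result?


Caesar cipher: shift "asdv" by 4
  'a' (pos 0) + 4 = pos 4 = 'e'
  's' (pos 18) + 4 = pos 22 = 'w'
  'd' (pos 3) + 4 = pos 7 = 'h'
  'v' (pos 21) + 4 = pos 25 = 'z'
Result: ewhz

ewhz


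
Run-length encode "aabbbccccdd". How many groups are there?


Input: aabbbccccdd
Scanning for consecutive runs:
  Group 1: 'a' x 2 (positions 0-1)
  Group 2: 'b' x 3 (positions 2-4)
  Group 3: 'c' x 4 (positions 5-8)
  Group 4: 'd' x 2 (positions 9-10)
Total groups: 4

4


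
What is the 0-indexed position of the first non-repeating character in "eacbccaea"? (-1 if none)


Input: eacbccaea
Character frequencies:
  'a': 3
  'b': 1
  'c': 3
  'e': 2
Scanning left to right for freq == 1:
  Position 0 ('e'): freq=2, skip
  Position 1 ('a'): freq=3, skip
  Position 2 ('c'): freq=3, skip
  Position 3 ('b'): unique! => answer = 3

3


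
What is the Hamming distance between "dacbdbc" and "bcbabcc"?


Comparing "dacbdbc" and "bcbabcc" position by position:
  Position 0: 'd' vs 'b' => differ
  Position 1: 'a' vs 'c' => differ
  Position 2: 'c' vs 'b' => differ
  Position 3: 'b' vs 'a' => differ
  Position 4: 'd' vs 'b' => differ
  Position 5: 'b' vs 'c' => differ
  Position 6: 'c' vs 'c' => same
Total differences (Hamming distance): 6

6


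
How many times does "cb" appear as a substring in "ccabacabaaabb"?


Searching for "cb" in "ccabacabaaabb"
Scanning each position:
  Position 0: "cc" => no
  Position 1: "ca" => no
  Position 2: "ab" => no
  Position 3: "ba" => no
  Position 4: "ac" => no
  Position 5: "ca" => no
  Position 6: "ab" => no
  Position 7: "ba" => no
  Position 8: "aa" => no
  Position 9: "aa" => no
  Position 10: "ab" => no
  Position 11: "bb" => no
Total occurrences: 0

0


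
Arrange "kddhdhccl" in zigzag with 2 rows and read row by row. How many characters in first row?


Zigzag "kddhdhccl" into 2 rows:
Placing characters:
  'k' => row 0
  'd' => row 1
  'd' => row 0
  'h' => row 1
  'd' => row 0
  'h' => row 1
  'c' => row 0
  'c' => row 1
  'l' => row 0
Rows:
  Row 0: "kddcl"
  Row 1: "dhhc"
First row length: 5

5


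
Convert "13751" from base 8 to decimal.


Input: "13751" in base 8
Positional expansion:
  Digit '1' (value 1) x 8^4 = 4096
  Digit '3' (value 3) x 8^3 = 1536
  Digit '7' (value 7) x 8^2 = 448
  Digit '5' (value 5) x 8^1 = 40
  Digit '1' (value 1) x 8^0 = 1
Sum = 6121

6121


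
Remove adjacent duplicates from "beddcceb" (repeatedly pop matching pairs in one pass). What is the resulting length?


Input: beddcceb
Stack-based adjacent duplicate removal:
  Read 'b': push. Stack: b
  Read 'e': push. Stack: be
  Read 'd': push. Stack: bed
  Read 'd': matches stack top 'd' => pop. Stack: be
  Read 'c': push. Stack: bec
  Read 'c': matches stack top 'c' => pop. Stack: be
  Read 'e': matches stack top 'e' => pop. Stack: b
  Read 'b': matches stack top 'b' => pop. Stack: (empty)
Final stack: "" (length 0)

0


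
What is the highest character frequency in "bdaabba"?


Input: bdaabba
Character counts:
  'a': 3
  'b': 3
  'd': 1
Maximum frequency: 3

3


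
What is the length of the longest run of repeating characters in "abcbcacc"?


Input: "abcbcacc"
Scanning for longest run:
  Position 1 ('b'): new char, reset run to 1
  Position 2 ('c'): new char, reset run to 1
  Position 3 ('b'): new char, reset run to 1
  Position 4 ('c'): new char, reset run to 1
  Position 5 ('a'): new char, reset run to 1
  Position 6 ('c'): new char, reset run to 1
  Position 7 ('c'): continues run of 'c', length=2
Longest run: 'c' with length 2

2


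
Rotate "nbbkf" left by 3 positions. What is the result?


Input: "nbbkf", rotate left by 3
First 3 characters: "nbb"
Remaining characters: "kf"
Concatenate remaining + first: "kf" + "nbb" = "kfnbb"

kfnbb


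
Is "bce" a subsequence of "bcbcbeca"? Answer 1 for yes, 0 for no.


Check if "bce" is a subsequence of "bcbcbeca"
Greedy scan:
  Position 0 ('b'): matches sub[0] = 'b'
  Position 1 ('c'): matches sub[1] = 'c'
  Position 2 ('b'): no match needed
  Position 3 ('c'): no match needed
  Position 4 ('b'): no match needed
  Position 5 ('e'): matches sub[2] = 'e'
  Position 6 ('c'): no match needed
  Position 7 ('a'): no match needed
All 3 characters matched => is a subsequence

1


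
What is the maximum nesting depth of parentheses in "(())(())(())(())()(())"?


Input: "(())(())(())(())()(())"
Tracking depth:
  Position 0 '(': depth becomes 1
  Position 1 '(': depth becomes 2
  Position 2 ')': depth becomes 1
  Position 3 ')': depth becomes 0
  Position 4 '(': depth becomes 1
  Position 5 '(': depth becomes 2
  Position 6 ')': depth becomes 1
  Position 7 ')': depth becomes 0
  Position 8 '(': depth becomes 1
  Position 9 '(': depth becomes 2
  Position 10 ')': depth becomes 1
  Position 11 ')': depth becomes 0
  Position 12 '(': depth becomes 1
  Position 13 '(': depth becomes 2
  Position 14 ')': depth becomes 1
  Position 15 ')': depth becomes 0
  Position 16 '(': depth becomes 1
  Position 17 ')': depth becomes 0
  Position 18 '(': depth becomes 1
  Position 19 '(': depth becomes 2
  Position 20 ')': depth becomes 1
  Position 21 ')': depth becomes 0
Maximum depth reached: 2

2


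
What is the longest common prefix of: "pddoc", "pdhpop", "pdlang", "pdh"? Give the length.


Words: pddoc, pdhpop, pdlang, pdh
  Position 0: all 'p' => match
  Position 1: all 'd' => match
  Position 2: ('d', 'h', 'l', 'h') => mismatch, stop
LCP = "pd" (length 2)

2


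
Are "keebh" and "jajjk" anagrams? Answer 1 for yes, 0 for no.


Strings: "keebh", "jajjk"
Sorted first:  beehk
Sorted second: ajjjk
Differ at position 0: 'b' vs 'a' => not anagrams

0


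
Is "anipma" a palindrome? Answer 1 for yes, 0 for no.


Input: anipma
Reversed: ampina
  Compare pos 0 ('a') with pos 5 ('a'): match
  Compare pos 1 ('n') with pos 4 ('m'): MISMATCH
  Compare pos 2 ('i') with pos 3 ('p'): MISMATCH
Result: not a palindrome

0
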